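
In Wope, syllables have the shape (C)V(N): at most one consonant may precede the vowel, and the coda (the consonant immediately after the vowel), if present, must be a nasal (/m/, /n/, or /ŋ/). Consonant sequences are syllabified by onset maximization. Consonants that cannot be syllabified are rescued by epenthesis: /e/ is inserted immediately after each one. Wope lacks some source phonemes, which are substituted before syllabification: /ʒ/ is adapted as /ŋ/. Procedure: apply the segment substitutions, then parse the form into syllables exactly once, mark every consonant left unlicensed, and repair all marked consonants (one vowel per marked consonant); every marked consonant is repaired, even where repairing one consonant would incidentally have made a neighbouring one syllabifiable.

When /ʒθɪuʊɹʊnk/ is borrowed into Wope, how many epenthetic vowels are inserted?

2

After substitution the input is /ŋθɪuʊɹʊnk/.
The unsyllabifiable consonants are /ŋ/, /k/; each receives one epenthetic vowel.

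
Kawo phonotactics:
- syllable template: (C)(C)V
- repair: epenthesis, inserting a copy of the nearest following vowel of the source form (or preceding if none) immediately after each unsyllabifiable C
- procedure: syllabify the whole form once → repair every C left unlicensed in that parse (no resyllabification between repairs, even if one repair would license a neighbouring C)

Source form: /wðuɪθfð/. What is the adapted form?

wðuɪθɪfɪðɪ

Syllabifying with onset maximization leaves /θ/, /f/, /ð/ stranded (no codas are permitted; onsets may contain at most 2 consonants).
Each unlicensed consonant becomes the onset of a new syllable: /θ/ → /θɪ/, /f/ → /fɪ/, /ð/ → /ðɪ/.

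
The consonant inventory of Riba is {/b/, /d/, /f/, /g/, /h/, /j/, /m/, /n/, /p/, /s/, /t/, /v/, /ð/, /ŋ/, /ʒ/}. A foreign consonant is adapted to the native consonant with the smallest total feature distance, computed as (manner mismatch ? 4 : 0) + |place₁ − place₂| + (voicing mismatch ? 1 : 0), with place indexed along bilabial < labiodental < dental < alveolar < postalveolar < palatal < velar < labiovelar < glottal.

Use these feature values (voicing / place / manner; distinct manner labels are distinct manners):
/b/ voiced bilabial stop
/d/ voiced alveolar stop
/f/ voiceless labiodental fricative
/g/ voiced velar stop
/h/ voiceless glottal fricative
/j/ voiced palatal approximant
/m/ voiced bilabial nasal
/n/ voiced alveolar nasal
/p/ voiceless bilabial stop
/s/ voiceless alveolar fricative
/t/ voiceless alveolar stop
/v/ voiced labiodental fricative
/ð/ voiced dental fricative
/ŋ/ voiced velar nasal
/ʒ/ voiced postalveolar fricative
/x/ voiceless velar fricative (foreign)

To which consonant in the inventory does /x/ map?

/h/ is closest: same manner (fricative), place distance 2 (velar→glottal), same voicing; total 2. Next closest is /s/ at distance 3.

h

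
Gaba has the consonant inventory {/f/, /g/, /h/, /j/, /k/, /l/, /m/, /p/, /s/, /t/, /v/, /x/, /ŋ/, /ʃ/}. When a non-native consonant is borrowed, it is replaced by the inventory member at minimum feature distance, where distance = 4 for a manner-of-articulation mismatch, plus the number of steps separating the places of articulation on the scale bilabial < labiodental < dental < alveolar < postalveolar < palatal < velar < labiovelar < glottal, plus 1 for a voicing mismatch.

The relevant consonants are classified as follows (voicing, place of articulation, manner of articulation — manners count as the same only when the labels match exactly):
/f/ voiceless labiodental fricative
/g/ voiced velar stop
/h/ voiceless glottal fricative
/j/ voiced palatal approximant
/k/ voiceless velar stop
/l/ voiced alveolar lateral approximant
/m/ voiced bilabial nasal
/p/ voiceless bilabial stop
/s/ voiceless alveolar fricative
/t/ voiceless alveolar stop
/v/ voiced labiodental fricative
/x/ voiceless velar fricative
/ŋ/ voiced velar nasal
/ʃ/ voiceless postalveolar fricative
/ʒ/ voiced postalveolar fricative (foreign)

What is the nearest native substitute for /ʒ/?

/ʃ/ is closest: same manner (fricative), place distance 0 (postalveolar→postalveolar), voicing differs (+1); total 1. Next closest is /s/ at distance 2.

ʃ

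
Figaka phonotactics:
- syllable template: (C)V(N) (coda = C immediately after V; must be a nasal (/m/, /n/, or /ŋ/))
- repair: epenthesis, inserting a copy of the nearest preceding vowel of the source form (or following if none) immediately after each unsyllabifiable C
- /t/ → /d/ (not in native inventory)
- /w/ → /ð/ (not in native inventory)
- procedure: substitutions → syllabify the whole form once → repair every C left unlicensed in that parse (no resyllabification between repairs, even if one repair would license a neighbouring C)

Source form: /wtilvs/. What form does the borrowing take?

Substitution: /w/ → /ð/, /t/ → /d/, giving /ðdilvs/.
Syllabifying with onset maximization leaves /ð/, /l/, /v/, /s/ stranded (only a nasal (/m/, /n/, or /ŋ/) is licensed in coda position; onsets are limited to one consonant).
Inserting the epenthetic vowel yields /ð/ → /ði/, /l/ → /li/, /v/ → /vi/, /s/ → /si/.

ðidilivisi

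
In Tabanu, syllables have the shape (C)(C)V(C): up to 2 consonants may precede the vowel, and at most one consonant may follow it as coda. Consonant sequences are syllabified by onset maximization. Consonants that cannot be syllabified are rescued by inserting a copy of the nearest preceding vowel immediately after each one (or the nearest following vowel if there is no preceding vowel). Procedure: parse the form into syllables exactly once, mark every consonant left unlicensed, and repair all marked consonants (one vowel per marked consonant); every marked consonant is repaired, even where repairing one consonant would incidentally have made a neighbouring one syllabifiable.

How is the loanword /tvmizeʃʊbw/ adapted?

tivmizeʃʊbwʊ

Under (C)(C)V(C), the unsyllabifiable consonants are /t/, /w/ (at most one coda consonant is licensed; onsets may contain at most 2 consonants).
Each unlicensed consonant becomes the onset of a new syllable: /t/ → /ti/, /w/ → /wʊ/.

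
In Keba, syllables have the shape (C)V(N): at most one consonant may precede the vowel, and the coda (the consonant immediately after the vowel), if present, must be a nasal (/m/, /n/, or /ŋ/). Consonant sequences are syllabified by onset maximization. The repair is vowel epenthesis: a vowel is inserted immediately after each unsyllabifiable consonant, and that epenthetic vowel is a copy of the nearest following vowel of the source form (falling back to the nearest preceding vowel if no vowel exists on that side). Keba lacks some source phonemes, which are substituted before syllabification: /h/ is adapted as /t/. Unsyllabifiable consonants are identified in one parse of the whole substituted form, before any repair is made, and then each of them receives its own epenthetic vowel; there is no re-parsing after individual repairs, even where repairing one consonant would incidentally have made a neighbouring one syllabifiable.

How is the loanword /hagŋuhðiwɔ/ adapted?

taguŋutiðiwɔ

Substitution: /h/ → /t/, giving /tagŋutðiwɔ/.
The consonants /g/, /t/ cannot be parsed into a legal (C)V(N) syllable (only a nasal (/m/, /n/, or /ŋ/) is licensed in coda position; onsets are limited to one consonant).
Inserting the epenthetic vowel yields /g/ → /gu/, /t/ → /ti/.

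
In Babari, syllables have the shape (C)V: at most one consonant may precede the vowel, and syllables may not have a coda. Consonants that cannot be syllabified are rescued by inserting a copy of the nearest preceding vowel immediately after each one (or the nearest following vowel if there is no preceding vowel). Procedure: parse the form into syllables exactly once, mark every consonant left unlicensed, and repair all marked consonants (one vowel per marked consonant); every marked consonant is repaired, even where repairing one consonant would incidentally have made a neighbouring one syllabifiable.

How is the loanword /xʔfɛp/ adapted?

xɛʔɛfɛpɛ

Under (C)V, the unsyllabifiable consonants are /x/, /ʔ/, /p/ (no codas are permitted; onsets are limited to one consonant).
Inserting the epenthetic vowel yields /x/ → /xɛ/, /ʔ/ → /ʔɛ/, /p/ → /pɛ/.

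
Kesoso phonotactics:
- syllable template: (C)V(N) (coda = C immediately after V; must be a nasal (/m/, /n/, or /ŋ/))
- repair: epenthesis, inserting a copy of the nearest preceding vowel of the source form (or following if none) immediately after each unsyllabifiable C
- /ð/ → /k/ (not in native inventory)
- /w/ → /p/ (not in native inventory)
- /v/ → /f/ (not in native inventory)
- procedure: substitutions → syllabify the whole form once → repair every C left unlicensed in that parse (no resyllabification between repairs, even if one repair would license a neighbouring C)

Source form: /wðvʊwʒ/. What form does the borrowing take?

pʊkʊfʊpʊʒʊ

Substitution: /w/ → /p/, /ð/ → /k/, /v/ → /f/, giving /pkfʊpʒ/.
Syllabifying with onset maximization leaves /p/, /k/, /p/, /ʒ/ stranded (only a nasal (/m/, /n/, or /ŋ/) is licensed in coda position; onsets are limited to one consonant).
Epenthesis after each stranded consonant: /p/ → /pʊ/, /k/ → /kʊ/, /p/ → /pʊ/, /ʒ/ → /ʒʊ/.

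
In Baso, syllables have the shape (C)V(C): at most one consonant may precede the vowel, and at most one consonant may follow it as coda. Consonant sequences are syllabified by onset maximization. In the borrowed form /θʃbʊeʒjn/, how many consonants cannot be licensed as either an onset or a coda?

4

Under (C)V(C), the unsyllabifiable consonants are /θ/, /ʃ/, /j/, /n/ (at most one coda consonant is licensed; onsets are limited to one consonant).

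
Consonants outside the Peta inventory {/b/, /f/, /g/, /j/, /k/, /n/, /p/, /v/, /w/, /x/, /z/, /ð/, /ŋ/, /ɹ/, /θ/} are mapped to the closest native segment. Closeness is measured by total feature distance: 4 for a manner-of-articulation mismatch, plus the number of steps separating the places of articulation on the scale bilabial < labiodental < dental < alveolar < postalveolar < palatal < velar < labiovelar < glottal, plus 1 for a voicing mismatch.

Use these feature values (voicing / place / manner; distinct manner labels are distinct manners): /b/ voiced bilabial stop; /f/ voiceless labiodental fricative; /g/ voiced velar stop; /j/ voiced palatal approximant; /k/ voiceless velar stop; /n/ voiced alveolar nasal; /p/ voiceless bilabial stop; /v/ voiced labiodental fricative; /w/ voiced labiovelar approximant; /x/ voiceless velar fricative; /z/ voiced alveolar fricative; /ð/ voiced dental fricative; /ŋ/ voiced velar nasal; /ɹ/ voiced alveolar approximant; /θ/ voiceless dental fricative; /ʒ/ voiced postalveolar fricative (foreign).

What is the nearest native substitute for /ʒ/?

z

/z/ is closest: same manner (fricative), place distance 1 (postalveolar→alveolar), same voicing; total 1. Next closest is /ð/ at distance 2.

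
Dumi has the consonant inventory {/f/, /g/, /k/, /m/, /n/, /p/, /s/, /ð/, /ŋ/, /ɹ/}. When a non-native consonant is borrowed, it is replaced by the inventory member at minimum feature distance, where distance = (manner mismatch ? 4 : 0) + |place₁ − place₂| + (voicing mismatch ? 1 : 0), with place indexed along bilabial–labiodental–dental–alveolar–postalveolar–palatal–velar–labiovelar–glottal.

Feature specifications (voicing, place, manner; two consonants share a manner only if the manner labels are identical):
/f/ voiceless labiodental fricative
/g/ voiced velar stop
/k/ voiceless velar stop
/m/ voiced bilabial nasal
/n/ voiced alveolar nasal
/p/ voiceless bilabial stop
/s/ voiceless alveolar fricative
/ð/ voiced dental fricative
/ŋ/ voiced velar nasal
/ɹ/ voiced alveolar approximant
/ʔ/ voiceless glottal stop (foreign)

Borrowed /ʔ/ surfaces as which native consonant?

/k/ is closest: same manner (stop), place distance 2 (glottal→velar), same voicing; total 2. Next closest is /g/ at distance 3.

k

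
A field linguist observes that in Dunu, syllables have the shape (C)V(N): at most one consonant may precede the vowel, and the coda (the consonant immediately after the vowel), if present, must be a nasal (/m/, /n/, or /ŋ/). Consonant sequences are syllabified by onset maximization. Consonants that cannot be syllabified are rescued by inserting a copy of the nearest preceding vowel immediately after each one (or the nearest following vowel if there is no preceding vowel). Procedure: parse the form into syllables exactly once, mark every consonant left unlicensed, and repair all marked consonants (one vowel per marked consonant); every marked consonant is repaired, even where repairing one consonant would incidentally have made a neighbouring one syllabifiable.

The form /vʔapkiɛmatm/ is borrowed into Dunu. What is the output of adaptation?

vaʔapakiɛmatama

Under (C)V(N), the unsyllabifiable consonants are /v/, /p/, /t/, /m/ (only a nasal (/m/, /n/, or /ŋ/) is licensed in coda position; onsets are limited to one consonant).
Each unlicensed consonant becomes the onset of a new syllable: /v/ → /va/, /p/ → /pa/, /t/ → /ta/, /m/ → /ma/.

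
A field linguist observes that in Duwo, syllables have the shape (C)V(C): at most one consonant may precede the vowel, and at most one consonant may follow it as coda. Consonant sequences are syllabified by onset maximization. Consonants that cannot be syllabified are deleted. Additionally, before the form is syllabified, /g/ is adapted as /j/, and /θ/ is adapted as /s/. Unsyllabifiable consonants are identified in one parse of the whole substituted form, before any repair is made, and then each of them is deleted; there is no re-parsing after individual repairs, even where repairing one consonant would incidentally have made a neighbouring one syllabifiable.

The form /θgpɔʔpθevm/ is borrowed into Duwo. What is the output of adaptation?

pɔʔsev

Substitution: /θ/ → /s/, /g/ → /j/, giving /sjpɔʔpsevm/.
Under (C)V(C), the unsyllabifiable consonants are /s/, /j/, /p/, /m/ (at most one coda consonant is licensed; onsets are limited to one consonant).
Each unlicensed consonant is deleted: /s/, /j/, /p/, /m/.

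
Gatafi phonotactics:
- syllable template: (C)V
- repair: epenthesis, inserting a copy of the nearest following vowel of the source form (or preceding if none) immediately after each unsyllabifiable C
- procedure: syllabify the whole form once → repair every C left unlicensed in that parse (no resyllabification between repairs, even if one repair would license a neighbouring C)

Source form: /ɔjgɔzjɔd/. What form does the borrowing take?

ɔjɔgɔzɔjɔdɔ

Syllabifying with onset maximization leaves /j/, /z/, /d/ stranded (no codas are permitted; onsets are limited to one consonant).
Each unlicensed consonant becomes the onset of a new syllable: /j/ → /jɔ/, /z/ → /zɔ/, /d/ → /dɔ/.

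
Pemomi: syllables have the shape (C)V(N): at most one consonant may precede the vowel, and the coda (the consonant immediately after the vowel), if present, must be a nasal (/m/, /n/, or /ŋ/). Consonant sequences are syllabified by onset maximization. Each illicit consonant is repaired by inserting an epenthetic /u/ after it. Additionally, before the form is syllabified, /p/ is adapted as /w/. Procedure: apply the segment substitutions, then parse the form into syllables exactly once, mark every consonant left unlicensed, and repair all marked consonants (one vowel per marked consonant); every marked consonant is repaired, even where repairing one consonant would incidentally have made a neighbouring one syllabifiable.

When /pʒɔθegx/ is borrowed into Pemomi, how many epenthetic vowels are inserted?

3

After substitution the input is /wʒɔθegx/.
The unsyllabifiable consonants are /w/, /g/, /x/; each receives one epenthetic vowel.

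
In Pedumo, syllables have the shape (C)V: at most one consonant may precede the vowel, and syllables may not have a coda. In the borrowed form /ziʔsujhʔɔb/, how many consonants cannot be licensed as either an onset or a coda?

Syllabifying with onset maximization leaves /ʔ/, /j/, /h/, /b/ stranded (no codas are permitted; onsets are limited to one consonant).

4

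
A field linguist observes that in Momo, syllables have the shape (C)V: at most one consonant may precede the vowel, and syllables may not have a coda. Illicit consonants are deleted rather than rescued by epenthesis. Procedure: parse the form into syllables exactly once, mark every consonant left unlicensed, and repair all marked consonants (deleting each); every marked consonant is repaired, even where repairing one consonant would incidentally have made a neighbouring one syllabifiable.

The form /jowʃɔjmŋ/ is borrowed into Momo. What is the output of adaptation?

joʃɔ

The consonants /w/, /j/, /m/, /ŋ/ cannot be parsed into a legal (C)V syllable (no codas are permitted; onsets are limited to one consonant).
Each unlicensed consonant is deleted: /w/, /j/, /m/, /ŋ/.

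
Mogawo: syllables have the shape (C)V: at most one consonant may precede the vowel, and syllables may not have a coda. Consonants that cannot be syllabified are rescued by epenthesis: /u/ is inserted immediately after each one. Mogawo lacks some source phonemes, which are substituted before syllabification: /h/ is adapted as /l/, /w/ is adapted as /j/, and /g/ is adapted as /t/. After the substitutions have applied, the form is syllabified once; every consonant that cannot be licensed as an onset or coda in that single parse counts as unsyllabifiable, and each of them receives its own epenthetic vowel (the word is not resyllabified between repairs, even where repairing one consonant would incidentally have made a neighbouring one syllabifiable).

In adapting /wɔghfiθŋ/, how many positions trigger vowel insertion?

After substitution the input is /jɔtlfiθŋ/.
The unsyllabifiable consonants are /t/, /l/, /θ/, /ŋ/; each receives one epenthetic vowel.

4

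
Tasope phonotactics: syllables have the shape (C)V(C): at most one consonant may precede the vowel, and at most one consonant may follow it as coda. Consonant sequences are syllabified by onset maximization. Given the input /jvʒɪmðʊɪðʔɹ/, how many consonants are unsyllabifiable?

Under (C)V(C), the unsyllabifiable consonants are /j/, /v/, /ʔ/, /ɹ/ (at most one coda consonant is licensed; onsets are limited to one consonant).

4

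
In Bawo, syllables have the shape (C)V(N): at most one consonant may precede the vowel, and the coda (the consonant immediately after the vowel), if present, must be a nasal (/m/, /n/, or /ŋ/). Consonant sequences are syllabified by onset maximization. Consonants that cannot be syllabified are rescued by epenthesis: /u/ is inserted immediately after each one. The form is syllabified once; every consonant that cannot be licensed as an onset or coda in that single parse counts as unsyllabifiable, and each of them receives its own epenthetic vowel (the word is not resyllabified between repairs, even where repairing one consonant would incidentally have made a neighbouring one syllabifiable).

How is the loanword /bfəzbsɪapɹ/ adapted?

bufəzubusɪapuɹu

The consonants /b/, /z/, /b/, /p/, /ɹ/ cannot be parsed into a legal (C)V(N) syllable (only a nasal (/m/, /n/, or /ŋ/) is licensed in coda position; onsets are limited to one consonant).
Each unlicensed consonant becomes the onset of a new syllable: /b/ → /bu/, /z/ → /zu/, /b/ → /bu/, /p/ → /pu/, /ɹ/ → /ɹu/.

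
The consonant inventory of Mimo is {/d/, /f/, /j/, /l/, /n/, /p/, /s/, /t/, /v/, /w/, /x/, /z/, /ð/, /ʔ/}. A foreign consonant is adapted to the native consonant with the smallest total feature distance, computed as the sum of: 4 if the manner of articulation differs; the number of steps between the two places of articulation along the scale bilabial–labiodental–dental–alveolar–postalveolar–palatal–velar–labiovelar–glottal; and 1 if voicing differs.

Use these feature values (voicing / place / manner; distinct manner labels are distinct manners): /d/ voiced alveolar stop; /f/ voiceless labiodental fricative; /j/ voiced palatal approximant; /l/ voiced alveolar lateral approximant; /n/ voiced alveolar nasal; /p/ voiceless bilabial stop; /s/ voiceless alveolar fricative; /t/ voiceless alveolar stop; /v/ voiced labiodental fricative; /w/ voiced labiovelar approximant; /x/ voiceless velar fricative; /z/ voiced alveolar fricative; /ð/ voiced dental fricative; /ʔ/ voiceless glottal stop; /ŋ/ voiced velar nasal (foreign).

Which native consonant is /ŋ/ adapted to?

n

/n/ is closest: same manner (nasal), place distance 3 (velar→alveolar), same voicing; total 3. Next closest is /j/ at distance 5.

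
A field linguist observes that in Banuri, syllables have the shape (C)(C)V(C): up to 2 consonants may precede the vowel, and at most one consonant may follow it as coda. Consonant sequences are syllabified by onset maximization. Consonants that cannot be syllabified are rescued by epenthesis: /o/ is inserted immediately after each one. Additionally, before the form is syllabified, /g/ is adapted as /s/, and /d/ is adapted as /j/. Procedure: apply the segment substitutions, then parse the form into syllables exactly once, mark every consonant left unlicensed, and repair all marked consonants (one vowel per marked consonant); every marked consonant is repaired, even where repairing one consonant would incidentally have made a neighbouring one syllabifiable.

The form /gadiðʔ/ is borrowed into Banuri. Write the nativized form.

sajiðʔo

Substitution: /g/ → /s/, /d/ → /j/, giving /sajiðʔ/.
Under (C)(C)V(C), the unsyllabifiable consonants are /ʔ/ (at most one coda consonant is licensed; onsets may contain at most 2 consonants).
Inserting the epenthetic vowel yields /ʔ/ → /ʔo/.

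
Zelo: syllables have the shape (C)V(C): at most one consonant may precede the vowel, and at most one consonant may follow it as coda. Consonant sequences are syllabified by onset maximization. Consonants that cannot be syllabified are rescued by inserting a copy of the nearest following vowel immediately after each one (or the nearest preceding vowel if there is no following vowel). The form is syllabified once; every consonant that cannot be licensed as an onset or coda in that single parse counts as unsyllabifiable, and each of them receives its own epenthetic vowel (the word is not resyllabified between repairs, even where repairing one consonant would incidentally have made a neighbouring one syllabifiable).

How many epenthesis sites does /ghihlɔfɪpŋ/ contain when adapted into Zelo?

2

The unsyllabifiable consonants are /g/, /ŋ/; each receives one epenthetic vowel.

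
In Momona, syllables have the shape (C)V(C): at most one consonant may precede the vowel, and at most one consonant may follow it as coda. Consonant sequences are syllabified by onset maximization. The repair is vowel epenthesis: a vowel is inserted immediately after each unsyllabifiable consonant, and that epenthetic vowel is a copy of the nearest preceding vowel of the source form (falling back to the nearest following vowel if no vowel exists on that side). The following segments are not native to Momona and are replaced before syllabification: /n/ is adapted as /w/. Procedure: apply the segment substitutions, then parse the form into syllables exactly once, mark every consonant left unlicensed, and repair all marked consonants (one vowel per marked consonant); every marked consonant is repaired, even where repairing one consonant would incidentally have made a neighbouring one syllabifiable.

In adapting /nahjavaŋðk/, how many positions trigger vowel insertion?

After substitution the input is /wahjavaŋðk/.
The unsyllabifiable consonants are /ð/, /k/; each receives one epenthetic vowel.

2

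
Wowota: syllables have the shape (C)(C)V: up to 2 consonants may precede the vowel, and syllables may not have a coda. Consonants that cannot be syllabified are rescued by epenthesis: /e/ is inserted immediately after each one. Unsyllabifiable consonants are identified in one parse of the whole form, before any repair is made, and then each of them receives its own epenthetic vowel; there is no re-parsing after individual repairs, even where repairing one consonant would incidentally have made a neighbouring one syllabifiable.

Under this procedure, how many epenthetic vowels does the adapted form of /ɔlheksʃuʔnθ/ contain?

4

The unsyllabifiable consonants are /k/, /ʔ/, /n/, /θ/; each receives one epenthetic vowel.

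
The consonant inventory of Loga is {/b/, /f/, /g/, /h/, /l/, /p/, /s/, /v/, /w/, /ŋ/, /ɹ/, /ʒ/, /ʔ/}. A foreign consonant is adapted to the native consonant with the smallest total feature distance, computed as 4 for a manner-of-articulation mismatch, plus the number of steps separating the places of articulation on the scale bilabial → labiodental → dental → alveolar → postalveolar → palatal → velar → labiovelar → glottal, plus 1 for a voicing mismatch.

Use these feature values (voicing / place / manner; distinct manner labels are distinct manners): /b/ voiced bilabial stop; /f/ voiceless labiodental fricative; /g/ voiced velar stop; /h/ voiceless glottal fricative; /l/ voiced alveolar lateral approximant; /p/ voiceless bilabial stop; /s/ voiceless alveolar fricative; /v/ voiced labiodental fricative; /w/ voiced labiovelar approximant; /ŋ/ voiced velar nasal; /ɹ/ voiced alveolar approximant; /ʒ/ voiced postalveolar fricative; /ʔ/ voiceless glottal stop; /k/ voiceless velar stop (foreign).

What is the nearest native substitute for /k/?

/g/ is closest: same manner (stop), place distance 0 (velar→velar), voicing differs (+1); total 1. Next closest is /ʔ/ at distance 2.

g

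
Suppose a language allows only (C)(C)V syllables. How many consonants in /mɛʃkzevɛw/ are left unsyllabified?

2

Under (C)(C)V, the unsyllabifiable consonants are /ʃ/, /w/ (no codas are permitted; onsets may contain at most 2 consonants).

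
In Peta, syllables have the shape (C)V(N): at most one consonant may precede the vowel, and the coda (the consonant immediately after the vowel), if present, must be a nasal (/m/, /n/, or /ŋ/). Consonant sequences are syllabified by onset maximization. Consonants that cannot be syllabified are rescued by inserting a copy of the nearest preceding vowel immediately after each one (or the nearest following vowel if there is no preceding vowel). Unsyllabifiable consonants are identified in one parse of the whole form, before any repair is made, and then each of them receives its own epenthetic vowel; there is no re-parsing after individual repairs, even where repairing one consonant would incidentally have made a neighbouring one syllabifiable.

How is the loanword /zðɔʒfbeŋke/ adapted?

Syllabifying with onset maximization leaves /z/, /ʒ/, /f/ stranded (only a nasal (/m/, /n/, or /ŋ/) is licensed in coda position; onsets are limited to one consonant).
Each unlicensed consonant becomes the onset of a new syllable: /z/ → /zɔ/, /ʒ/ → /ʒɔ/, /f/ → /fɔ/.

zɔðɔʒɔfɔbeŋke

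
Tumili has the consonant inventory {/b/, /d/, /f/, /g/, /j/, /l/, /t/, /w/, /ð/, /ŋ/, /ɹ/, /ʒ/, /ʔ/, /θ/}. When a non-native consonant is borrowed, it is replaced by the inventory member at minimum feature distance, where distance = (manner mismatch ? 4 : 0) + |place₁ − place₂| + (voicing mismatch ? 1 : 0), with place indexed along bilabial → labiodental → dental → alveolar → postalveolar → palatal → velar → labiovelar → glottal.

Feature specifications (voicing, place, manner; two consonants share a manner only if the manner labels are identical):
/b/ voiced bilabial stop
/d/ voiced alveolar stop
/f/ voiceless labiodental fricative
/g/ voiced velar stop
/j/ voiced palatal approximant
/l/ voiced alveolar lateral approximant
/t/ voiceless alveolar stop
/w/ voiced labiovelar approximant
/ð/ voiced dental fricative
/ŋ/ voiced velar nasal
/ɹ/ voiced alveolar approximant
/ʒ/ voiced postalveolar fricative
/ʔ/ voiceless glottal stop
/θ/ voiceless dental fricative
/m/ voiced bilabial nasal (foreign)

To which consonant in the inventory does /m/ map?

b

/b/ is closest: manner differs (nasal→stop, +4), place distance 0 (bilabial→bilabial), same voicing; total 4. Next closest is /f/ at distance 6.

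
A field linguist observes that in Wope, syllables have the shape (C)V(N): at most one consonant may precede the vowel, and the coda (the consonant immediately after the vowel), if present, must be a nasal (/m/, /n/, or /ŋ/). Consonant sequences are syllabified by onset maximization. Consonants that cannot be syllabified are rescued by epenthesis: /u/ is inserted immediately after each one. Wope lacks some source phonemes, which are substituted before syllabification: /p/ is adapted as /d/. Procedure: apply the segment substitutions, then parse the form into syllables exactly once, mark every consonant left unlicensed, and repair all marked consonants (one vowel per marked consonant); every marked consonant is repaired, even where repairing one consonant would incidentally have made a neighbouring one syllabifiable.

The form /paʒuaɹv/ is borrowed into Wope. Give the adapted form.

Substitution: /p/ → /d/, giving /daʒuaɹv/.
Syllabifying with onset maximization leaves /ɹ/, /v/ stranded (only a nasal (/m/, /n/, or /ŋ/) is licensed in coda position; onsets are limited to one consonant).
Each unlicensed consonant becomes the onset of a new syllable: /ɹ/ → /ɹu/, /v/ → /vu/.

daʒuaɹuvu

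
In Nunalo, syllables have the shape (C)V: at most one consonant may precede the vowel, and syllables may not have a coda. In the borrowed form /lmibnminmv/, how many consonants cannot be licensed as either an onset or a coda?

6

Syllabifying with onset maximization leaves /l/, /b/, /n/, /n/, /m/, /v/ stranded (no codas are permitted; onsets are limited to one consonant).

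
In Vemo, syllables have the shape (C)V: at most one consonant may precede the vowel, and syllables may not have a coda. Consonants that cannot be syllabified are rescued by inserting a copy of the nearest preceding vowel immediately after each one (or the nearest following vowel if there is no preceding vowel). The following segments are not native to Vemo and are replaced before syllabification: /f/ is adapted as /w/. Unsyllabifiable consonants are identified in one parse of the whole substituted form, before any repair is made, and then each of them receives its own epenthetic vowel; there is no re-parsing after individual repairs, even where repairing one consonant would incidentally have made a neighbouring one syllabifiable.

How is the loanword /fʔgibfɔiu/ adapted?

wiʔigibiwɔiu

Substitution: /f/ → /w/, giving /wʔgibwɔiu/.
The consonants /w/, /ʔ/, /b/ cannot be parsed into a legal (C)V syllable (no codas are permitted; onsets are limited to one consonant).
Epenthesis after each stranded consonant: /w/ → /wi/, /ʔ/ → /ʔi/, /b/ → /bi/.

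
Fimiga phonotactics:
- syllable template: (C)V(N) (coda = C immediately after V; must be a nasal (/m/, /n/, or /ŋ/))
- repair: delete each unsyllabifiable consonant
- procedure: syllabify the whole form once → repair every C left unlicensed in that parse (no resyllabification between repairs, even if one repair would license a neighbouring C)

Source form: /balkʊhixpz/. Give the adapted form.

bakʊhi

The consonants /l/, /x/, /p/, /z/ cannot be parsed into a legal (C)V(N) syllable (only a nasal (/m/, /n/, or /ŋ/) is licensed in coda position; onsets are limited to one consonant).
Deletion applies to /l/, /x/, /p/, /z/.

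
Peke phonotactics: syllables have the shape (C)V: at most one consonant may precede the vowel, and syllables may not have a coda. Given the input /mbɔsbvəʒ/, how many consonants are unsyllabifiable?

4

Under (C)V, the unsyllabifiable consonants are /m/, /s/, /b/, /ʒ/ (no codas are permitted; onsets are limited to one consonant).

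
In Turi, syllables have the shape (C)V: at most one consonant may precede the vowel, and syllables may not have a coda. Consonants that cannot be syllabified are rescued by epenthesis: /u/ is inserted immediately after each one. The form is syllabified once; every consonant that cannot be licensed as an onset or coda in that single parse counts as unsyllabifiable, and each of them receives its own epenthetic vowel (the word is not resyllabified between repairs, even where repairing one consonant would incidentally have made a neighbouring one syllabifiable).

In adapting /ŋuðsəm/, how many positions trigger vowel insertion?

2

The unsyllabifiable consonants are /ð/, /m/; each receives one epenthetic vowel.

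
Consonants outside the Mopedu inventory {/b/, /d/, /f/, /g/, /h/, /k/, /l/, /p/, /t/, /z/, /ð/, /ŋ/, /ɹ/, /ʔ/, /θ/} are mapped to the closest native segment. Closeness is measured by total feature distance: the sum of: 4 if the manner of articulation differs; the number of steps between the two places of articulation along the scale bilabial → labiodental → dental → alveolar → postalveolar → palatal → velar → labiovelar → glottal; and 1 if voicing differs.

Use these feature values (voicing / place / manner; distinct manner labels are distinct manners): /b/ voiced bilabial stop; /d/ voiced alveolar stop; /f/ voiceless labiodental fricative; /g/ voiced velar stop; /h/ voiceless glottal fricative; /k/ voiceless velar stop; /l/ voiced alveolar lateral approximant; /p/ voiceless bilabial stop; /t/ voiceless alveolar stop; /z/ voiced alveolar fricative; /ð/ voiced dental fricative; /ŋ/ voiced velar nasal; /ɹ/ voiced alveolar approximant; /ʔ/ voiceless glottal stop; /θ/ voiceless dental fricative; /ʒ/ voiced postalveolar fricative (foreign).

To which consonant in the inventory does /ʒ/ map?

/z/ is closest: same manner (fricative), place distance 1 (postalveolar→alveolar), same voicing; total 1. Next closest is /ð/ at distance 2.

z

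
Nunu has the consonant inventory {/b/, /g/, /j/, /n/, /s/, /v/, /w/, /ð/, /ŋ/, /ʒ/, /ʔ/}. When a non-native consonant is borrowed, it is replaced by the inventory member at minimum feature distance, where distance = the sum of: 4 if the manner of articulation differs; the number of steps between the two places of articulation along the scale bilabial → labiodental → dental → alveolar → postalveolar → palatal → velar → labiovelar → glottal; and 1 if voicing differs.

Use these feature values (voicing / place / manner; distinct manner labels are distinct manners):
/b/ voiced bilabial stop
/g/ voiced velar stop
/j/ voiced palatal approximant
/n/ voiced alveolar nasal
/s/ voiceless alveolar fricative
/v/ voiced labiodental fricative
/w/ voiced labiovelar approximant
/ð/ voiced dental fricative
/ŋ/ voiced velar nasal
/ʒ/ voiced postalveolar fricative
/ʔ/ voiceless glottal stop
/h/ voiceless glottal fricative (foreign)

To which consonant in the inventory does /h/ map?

/ʔ/ is closest: manner differs (fricative→stop, +4), place distance 0 (glottal→glottal), same voicing; total 4. Next closest is /s/ at distance 5.

ʔ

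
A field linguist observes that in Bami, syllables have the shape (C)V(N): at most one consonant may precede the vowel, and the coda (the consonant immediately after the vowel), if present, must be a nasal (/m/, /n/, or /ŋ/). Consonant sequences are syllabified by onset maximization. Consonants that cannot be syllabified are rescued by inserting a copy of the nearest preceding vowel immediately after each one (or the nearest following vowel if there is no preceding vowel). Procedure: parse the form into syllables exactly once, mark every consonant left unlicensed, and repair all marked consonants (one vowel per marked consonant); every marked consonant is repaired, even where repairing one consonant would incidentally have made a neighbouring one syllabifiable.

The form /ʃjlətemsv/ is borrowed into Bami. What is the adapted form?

Under (C)V(N), the unsyllabifiable consonants are /ʃ/, /j/, /s/, /v/ (only a nasal (/m/, /n/, or /ŋ/) is licensed in coda position; onsets are limited to one consonant).
Each unlicensed consonant becomes the onset of a new syllable: /ʃ/ → /ʃə/, /j/ → /jə/, /s/ → /se/, /v/ → /ve/.

ʃəjələtemseve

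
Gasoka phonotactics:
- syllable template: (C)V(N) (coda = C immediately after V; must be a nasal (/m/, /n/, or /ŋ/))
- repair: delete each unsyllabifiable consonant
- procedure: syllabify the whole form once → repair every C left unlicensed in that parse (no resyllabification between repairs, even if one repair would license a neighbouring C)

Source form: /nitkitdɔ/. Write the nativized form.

nikidɔ

Under (C)V(N), the unsyllabifiable consonants are /t/, /t/ (only a nasal (/m/, /n/, or /ŋ/) is licensed in coda position; onsets are limited to one consonant).
Deletion applies to /t/, /t/.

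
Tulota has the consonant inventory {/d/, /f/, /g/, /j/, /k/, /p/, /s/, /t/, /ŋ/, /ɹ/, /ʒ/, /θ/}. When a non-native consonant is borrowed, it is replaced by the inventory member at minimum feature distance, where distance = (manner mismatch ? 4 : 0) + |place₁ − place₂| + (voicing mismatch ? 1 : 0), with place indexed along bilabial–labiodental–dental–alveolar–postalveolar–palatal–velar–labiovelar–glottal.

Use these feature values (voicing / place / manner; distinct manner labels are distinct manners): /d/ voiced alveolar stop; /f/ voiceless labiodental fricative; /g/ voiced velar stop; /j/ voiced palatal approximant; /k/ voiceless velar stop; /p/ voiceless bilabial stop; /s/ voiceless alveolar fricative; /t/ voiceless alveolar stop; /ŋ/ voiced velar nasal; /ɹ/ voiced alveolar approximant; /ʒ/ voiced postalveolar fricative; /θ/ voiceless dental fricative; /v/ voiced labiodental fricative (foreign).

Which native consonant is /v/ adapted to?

f

/f/ is closest: same manner (fricative), place distance 0 (labiodental→labiodental), voicing differs (+1); total 1. Next closest is /θ/ at distance 2.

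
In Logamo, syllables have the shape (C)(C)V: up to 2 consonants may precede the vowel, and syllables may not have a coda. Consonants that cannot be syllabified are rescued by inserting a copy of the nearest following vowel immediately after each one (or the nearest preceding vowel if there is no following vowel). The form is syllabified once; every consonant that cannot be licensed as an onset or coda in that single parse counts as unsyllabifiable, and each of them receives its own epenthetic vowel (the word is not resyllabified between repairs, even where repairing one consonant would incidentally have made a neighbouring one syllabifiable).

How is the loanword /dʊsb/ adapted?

dʊsʊbʊ

Under (C)(C)V, the unsyllabifiable consonants are /s/, /b/ (no codas are permitted; onsets may contain at most 2 consonants).
Epenthesis after each stranded consonant: /s/ → /sʊ/, /b/ → /bʊ/.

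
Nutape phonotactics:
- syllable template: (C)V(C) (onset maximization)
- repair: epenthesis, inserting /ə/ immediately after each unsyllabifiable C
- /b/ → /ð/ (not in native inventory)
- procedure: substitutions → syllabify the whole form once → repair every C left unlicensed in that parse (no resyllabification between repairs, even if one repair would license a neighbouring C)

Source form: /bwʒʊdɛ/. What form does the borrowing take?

Substitution: /b/ → /ð/, giving /ðwʒʊdɛ/.
The consonants /ð/, /w/ cannot be parsed into a legal (C)V(C) syllable (at most one coda consonant is licensed; onsets are limited to one consonant).
Each unlicensed consonant becomes the onset of a new syllable: /ð/ → /ðə/, /w/ → /wə/.

ðəwəʒʊdɛ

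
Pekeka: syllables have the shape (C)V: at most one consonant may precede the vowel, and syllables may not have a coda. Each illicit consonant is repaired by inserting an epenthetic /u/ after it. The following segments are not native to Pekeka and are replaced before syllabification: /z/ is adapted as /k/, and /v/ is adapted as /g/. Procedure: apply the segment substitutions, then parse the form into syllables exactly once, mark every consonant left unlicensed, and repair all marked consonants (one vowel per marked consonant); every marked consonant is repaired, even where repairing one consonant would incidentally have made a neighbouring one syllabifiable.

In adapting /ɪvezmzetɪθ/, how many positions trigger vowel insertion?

After substitution the input is /ɪgekmketɪθ/.
The unsyllabifiable consonants are /k/, /m/, /θ/; each receives one epenthetic vowel.

3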